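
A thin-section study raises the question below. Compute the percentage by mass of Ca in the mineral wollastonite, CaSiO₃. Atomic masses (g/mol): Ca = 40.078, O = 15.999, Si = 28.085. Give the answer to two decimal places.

34.50 mass %

Molar mass of CaSiO₃: 1·40.078 + 1·28.085 + 3·15.999 = 116.160 g/mol.
Mass of Ca per formula unit: 1 × 40.078 = 40.078 g.
Weight fraction Ca = 40.078 / 116.160 = 0.3450.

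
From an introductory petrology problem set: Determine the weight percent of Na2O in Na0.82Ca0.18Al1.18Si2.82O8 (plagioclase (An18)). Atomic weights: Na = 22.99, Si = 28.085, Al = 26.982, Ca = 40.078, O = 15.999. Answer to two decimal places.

9.59 wt%

Formula mass = 265.096 g/mol.
0.82 Na → 0.4100 mol Na2O per formula unit; M(Na2O) = 61.979, so Na2O mass = 25.411 g.
25.411/265.096 × 100 = 9.59 wt%.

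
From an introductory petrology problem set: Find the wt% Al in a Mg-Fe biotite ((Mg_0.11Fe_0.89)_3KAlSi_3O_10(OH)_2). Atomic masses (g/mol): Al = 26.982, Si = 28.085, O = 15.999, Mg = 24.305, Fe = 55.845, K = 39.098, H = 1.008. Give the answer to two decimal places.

Molar mass of (Mg_0.11Fe_0.89)_3KAlSi_3O_10(OH)_2: 0.33·24.305 + 2.67·55.845 + 1·39.098 + 1·26.982 + 3·28.085 + 12·15.999 + 2·1.008 = 501.466 g/mol.
Mass of Al per formula unit: 1 × 26.982 = 26.982 g.
Weight fraction Al = 26.982 / 501.466 = 0.0538.

5.38 wt%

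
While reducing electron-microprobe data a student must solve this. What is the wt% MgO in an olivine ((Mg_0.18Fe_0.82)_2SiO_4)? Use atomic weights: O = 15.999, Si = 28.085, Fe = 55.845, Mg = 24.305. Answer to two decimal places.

7.54 wt%

Formula mass = 192.417 g/mol.
0.36 Mg → 0.3600 mol MgO per formula unit; M(MgO) = 40.304, so MgO mass = 14.509 g.
14.509/192.417 × 100 = 7.54 wt%.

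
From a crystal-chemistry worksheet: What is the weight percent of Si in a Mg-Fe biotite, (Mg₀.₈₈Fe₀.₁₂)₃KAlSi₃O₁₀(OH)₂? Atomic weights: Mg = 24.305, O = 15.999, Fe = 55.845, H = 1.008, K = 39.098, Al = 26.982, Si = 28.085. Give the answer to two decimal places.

19.66 wt%

Molar mass of (Mg₀.₈₈Fe₀.₁₂)₃KAlSi₃O₁₀(OH)₂: 2.64*24.305 + 0.36*55.845 + 1*39.098 + 1*26.982 + 3*28.085 + 12*15.999 + 2*1.008 = 428.608 g/mol.
Mass of Si per formula unit: 3 × 28.085 = 84.255 g.
Weight fraction Si = 84.255 / 428.608 = 0.1966.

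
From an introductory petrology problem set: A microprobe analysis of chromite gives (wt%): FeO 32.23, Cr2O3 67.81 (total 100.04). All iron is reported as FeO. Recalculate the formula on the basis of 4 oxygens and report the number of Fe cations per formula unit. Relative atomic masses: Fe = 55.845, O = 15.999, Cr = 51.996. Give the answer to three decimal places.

1.004 Fe apfu

32.23 wt% FeO ÷ 71.844 g/mol = 0.44861 mol, giving 0.44861 Fe and 0.44861 O.
67.81 wt% Cr2O3 ÷ 151.989 g/mol = 0.44615 mol, giving 0.89230 Cr and 1.33845 O.
Oxygen sums to 1.78706; scaling by 4/1.78706 = 2.23831 puts the formula on 4 O.
Fe: 0.44861 × 2.23831 = 1.004 atoms per formula unit.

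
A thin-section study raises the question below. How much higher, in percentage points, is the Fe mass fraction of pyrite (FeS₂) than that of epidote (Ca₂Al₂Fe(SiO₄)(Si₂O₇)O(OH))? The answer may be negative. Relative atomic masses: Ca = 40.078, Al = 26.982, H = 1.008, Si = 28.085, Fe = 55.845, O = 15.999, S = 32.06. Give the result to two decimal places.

34.99 percentage points

M(FeS₂) = 119.965 g/mol, so wt% Fe = 55.845/119.965 × 100 = 46.55%.
M(Ca₂Al₂Fe(SiO₄)(Si₂O₇)O(OH)) = 483.215 g/mol, so wt% Fe = 55.845/483.215 × 100 = 11.56%.
46.55 − 11.56 = 34.99 pp.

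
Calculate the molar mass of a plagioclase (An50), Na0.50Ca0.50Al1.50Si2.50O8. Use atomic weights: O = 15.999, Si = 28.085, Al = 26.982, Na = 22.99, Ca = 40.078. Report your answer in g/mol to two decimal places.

M = 0.50(22.99) + 0.50(40.078) + 1.50(26.982) + 2.50(28.085) + 8(15.999)

270.21 g/mol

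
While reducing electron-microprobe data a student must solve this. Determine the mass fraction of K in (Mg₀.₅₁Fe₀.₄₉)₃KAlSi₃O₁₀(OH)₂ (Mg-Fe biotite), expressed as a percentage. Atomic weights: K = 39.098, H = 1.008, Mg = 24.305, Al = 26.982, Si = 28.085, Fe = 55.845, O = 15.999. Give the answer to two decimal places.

8.43 weight percent

Formula mass = 1.53·24.305 + 1.47·55.845 + 1·39.098 + 1·26.982 + 3·28.085 + 12·15.999 + 2·1.008 = 463.618 g/mol, of which 39.098 g is K.
So K makes up 39.098/463.618 = 0.0843 of the mass, i.e. 8.43%.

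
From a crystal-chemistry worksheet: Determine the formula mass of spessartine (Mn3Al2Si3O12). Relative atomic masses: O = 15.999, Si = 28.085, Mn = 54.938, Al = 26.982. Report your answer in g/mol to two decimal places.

Mn: 3 × 54.938 = 164.8140
Al: 2 × 26.982 = 53.9640
Si: 3 × 28.085 = 84.2550
O: 12 × 15.999 = 191.9880
Summing the contributions gives the formula mass.

495.02 g/mol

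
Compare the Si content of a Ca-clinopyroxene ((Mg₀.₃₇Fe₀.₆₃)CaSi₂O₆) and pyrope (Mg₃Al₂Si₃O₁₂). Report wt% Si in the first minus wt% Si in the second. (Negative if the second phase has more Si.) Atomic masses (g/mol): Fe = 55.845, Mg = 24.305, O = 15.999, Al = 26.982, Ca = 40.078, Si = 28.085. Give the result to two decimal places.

2.86 percentage points

Si in (Mg₀.₃₇Fe₀.₆₃)CaSi₂O₆: molar mass 236.417 g/mol; 2×28.085 = 56.170 g → 23.76 wt%.
Si in Mg₃Al₂Si₃O₁₂: molar mass 403.122 g/mol; 3×28.085 = 84.255 g → 20.90 wt%.
Difference = 23.76 − 20.90 = 2.86 percentage points.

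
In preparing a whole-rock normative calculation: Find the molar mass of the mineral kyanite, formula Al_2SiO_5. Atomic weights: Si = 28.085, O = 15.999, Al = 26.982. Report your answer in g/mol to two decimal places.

162.04 g/mol

The formula mass is the sum 2×26.982 + 1×28.085 + 5×15.999.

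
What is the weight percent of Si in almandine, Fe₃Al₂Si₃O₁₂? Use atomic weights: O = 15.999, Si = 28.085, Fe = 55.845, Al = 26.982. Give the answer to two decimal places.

16.93 weight percent

Molar mass of Fe₃Al₂Si₃O₁₂: 3·55.845 + 2·26.982 + 3·28.085 + 12·15.999 = 497.742 g/mol.
Mass of Si per formula unit: 3 × 28.085 = 84.255 g.
Weight fraction Si = 84.255 / 497.742 = 0.1693.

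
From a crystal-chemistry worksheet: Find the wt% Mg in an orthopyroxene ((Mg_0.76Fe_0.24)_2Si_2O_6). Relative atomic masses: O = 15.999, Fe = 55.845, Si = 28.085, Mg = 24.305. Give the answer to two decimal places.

Formula mass = 1.52×24.305 + 0.48×55.845 + 2×28.085 + 6×15.999 = 215.913 g/mol, of which 36.944 g is Mg.
So Mg makes up 36.944/215.913 = 0.1711 of the mass, i.e. 17.11%.

17.11 wt%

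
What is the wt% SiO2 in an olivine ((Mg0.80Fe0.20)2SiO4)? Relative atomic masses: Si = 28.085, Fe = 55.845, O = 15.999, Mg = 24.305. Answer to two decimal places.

Molar mass of (Mg0.80Fe0.20)2SiO4 = 1.60*24.305 + 0.40*55.845 + 1*28.085 + 4*15.999 = 153.307 g/mol.
Each formula unit contains 1 Si, equivalent to 1/1 = 1.0000 mol SiO2.
M(SiO2) = 1×28.085 + 2×15.999 = 60.083 g/mol.
Mass of SiO2 per formula unit = 1.0000 × 60.083 = 60.083 g.
SiO2 wt% = 60.083 / 153.307 × 100 = 39.19%.

39.19 wt%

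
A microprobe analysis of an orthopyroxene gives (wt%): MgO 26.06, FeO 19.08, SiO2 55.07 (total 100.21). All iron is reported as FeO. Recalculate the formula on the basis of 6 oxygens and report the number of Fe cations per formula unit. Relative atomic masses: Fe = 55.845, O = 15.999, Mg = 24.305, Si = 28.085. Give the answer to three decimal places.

0.580 Fe apfu

MgO: 26.06/40.304 = 0.64659 mol → 0.64659 mol Mg, 0.64659 mol O.
FeO: 19.08/71.844 = 0.26558 mol → 0.26558 mol Fe, 0.26558 mol O.
SiO2: 55.07/60.083 = 0.91657 mol → 0.91657 mol Si, 1.83314 mol O.
Total oxygen = 2.74531 mol. Normalization factor = 6/2.74531 = 2.18555.
Fe per 6 O = 0.26558 × 2.18555 = 0.580.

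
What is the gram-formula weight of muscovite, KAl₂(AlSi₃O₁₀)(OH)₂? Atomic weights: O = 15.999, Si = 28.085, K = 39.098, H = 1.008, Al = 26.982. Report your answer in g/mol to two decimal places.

M = 1×39.098 + 3×26.982 + 3×28.085 + 12×15.999 + 2×1.008

398.30 g/mol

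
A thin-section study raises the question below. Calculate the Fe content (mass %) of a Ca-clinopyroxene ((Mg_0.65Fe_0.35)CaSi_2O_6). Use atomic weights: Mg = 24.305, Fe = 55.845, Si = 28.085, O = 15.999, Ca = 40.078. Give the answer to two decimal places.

Formula mass = 0.65×24.305 + 0.35×55.845 + 1×40.078 + 2×28.085 + 6×15.999 = 227.586 g/mol, of which 19.546 g is Fe.
So Fe makes up 19.546/227.586 = 0.0859 of the mass, i.e. 8.59%.

8.59 mass %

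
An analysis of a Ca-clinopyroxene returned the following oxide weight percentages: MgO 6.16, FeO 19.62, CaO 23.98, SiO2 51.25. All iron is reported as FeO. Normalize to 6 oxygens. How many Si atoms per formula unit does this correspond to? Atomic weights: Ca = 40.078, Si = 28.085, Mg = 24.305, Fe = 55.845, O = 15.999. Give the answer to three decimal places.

2.000 Si apfu

MgO: 6.16/40.304 = 0.15284 mol → 0.15284 mol Mg, 0.15284 mol O.
FeO: 19.62/71.844 = 0.27309 mol → 0.27309 mol Fe, 0.27309 mol O.
CaO: 23.98/56.077 = 0.42763 mol → 0.42763 mol Ca, 0.42763 mol O.
SiO2: 51.25/60.083 = 0.85299 mol → 0.85299 mol Si, 1.70598 mol O.
Total oxygen = 2.55954 mol. Normalization factor = 6/2.55954 = 2.34417.
Si per 6 O = 0.85299 × 2.34417 = 2.000.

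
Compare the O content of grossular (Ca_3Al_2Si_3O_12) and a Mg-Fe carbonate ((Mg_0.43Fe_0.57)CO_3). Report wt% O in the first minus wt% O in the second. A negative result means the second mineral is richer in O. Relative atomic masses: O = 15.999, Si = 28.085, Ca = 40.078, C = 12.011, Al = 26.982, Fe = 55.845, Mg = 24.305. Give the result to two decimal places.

-4.30 percentage points

First mineral: 191.988 g O in 450.441 g formula = 42.62 wt% O.
Second mineral: 47.997 g O in 102.291 g formula = 46.92 wt% O.
42.62% − 46.92% gives a difference of -4.30 percentage points.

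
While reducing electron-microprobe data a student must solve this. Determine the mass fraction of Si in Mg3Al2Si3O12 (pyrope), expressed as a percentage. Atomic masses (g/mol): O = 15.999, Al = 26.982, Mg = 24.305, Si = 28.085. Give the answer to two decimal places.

Molar mass of Mg3Al2Si3O12: 3×24.305 + 2×26.982 + 3×28.085 + 12×15.999 = 403.122 g/mol.
Mass of Si per formula unit: 3 × 28.085 = 84.255 g.
Weight fraction Si = 84.255 / 403.122 = 0.2090.

20.90 mass %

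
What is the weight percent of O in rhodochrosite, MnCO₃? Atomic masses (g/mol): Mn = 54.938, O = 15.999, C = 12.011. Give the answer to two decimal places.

41.76 mass %

M(MnCO₃) = 114.946 g/mol.
O contributes 3 × 15.999 = 47.997 g per mole.
47.997/114.946 = 0.4176 → 41.76%.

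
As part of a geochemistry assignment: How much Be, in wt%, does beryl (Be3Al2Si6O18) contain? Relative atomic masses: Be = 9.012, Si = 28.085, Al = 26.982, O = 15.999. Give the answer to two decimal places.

5.03 wt%

Molar mass of Be3Al2Si6O18: 3·9.012 + 2·26.982 + 6·28.085 + 18·15.999 = 537.492 g/mol.
Mass of Be per formula unit: 3 × 9.012 = 27.036 g.
Weight fraction Be = 27.036 / 537.492 = 0.0503.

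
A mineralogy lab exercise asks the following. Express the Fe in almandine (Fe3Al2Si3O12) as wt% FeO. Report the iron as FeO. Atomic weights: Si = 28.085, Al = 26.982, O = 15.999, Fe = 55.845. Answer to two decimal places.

43.30 wt%

M(Fe3Al2Si3O12) = 497.742 g/mol; M(FeO) = 71.844 g/mol.
Moles FeO per formula unit = 3 Fe ÷ 1 = 3.0000.
FeO fraction = (3.0000 × 71.844) / 497.742 = 215.532/497.742 = 0.4330.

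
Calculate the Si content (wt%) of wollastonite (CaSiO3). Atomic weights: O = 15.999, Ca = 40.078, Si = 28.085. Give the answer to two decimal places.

Formula mass = 1×40.078 + 1×28.085 + 3×15.999 = 116.160 g/mol, of which 28.085 g is Si.
So Si makes up 28.085/116.160 = 0.2418 of the mass, i.e. 24.18%.

24.18 wt%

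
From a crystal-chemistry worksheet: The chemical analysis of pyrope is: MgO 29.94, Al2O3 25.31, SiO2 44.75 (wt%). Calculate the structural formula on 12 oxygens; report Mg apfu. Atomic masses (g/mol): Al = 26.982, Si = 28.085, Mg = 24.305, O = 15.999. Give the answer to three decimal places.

MgO: 29.94/40.304 = 0.74285 mol → 0.74285 mol Mg, 0.74285 mol O.
Al2O3: 25.31/101.961 = 0.24823 mol → 0.49646 mol Al, 0.74469 mol O.
SiO2: 44.75/60.083 = 0.74480 mol → 0.74480 mol Si, 1.48960 mol O.
Total oxygen = 2.97714 mol. Normalization factor = 12/2.97714 = 4.03071.
Mg per 12 O = 0.74285 × 4.03071 = 2.994.

2.994 Mg apfu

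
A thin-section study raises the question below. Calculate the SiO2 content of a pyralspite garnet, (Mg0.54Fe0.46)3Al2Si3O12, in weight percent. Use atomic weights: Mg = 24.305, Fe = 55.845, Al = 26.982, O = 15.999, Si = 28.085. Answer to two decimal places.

40.36 wt%

Molar mass of (Mg0.54Fe0.46)3Al2Si3O12 = 1.62·24.305 + 1.38·55.845 + 2·26.982 + 3·28.085 + 12·15.999 = 446.647 g/mol.
Each formula unit contains 3 Si, equivalent to 3/1 = 3.0000 mol SiO2.
M(SiO2) = 1×28.085 + 2×15.999 = 60.083 g/mol.
Mass of SiO2 per formula unit = 3.0000 × 60.083 = 180.249 g.
SiO2 wt% = 180.249 / 446.647 × 100 = 40.36%.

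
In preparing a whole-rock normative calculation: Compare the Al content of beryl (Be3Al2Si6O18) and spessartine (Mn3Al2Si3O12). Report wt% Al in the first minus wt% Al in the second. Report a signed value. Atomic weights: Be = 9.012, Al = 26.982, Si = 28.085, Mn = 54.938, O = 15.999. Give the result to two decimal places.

First mineral: 53.964 g Al in 537.492 g formula = 10.04 wt% Al.
Second mineral: 53.964 g Al in 495.021 g formula = 10.90 wt% Al.
10.04% − 10.90% gives a difference of -0.86 percentage points.

-0.86 percentage points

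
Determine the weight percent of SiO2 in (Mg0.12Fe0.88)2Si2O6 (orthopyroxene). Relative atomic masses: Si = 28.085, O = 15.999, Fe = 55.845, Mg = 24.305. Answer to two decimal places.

M((Mg0.12Fe0.88)2Si2O6) = 256.284 g/mol; M(SiO2) = 60.083 g/mol.
Moles SiO2 per formula unit = 2 Si ÷ 1 = 2.0000.
SiO2 fraction = (2.0000 × 60.083) / 256.284 = 120.166/256.284 = 0.4689.

46.89 wt%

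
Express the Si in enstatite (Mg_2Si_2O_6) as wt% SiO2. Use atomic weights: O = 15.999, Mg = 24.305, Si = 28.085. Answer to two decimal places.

59.85 wt%

Formula mass = 200.774 g/mol.
2 Si → 2.0000 mol SiO2 per formula unit; M(SiO2) = 60.083, so SiO2 mass = 120.166 g.
120.166/200.774 × 100 = 59.85 wt%.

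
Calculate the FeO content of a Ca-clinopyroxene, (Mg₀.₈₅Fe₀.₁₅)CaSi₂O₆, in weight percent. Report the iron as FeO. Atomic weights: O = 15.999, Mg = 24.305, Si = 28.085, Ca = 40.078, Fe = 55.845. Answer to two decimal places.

4.87 wt%

M((Mg₀.₈₅Fe₀.₁₅)CaSi₂O₆) = 221.278 g/mol; M(FeO) = 71.844 g/mol.
Moles FeO per formula unit = 0.15 Fe ÷ 1 = 0.1500.
FeO fraction = (0.1500 × 71.844) / 221.278 = 10.777/221.278 = 0.0487.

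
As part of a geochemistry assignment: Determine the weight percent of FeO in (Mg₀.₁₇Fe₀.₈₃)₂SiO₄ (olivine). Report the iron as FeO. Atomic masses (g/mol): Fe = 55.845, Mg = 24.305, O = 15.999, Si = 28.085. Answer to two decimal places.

61.78 wt%

M((Mg₀.₁₇Fe₀.₈₃)₂SiO₄) = 193.047 g/mol; M(FeO) = 71.844 g/mol.
Moles FeO per formula unit = 1.66 Fe ÷ 1 = 1.6600.
FeO fraction = (1.6600 × 71.844) / 193.047 = 119.261/193.047 = 0.6178.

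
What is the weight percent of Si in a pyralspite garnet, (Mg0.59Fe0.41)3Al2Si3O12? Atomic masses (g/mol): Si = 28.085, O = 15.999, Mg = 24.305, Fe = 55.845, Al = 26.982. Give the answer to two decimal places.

M((Mg0.59Fe0.41)3Al2Si3O12) = 441.916 g/mol.
Si contributes 3 × 28.085 = 84.255 g per mole.
84.255/441.916 = 0.1907 → 19.07%.

19.07 wt%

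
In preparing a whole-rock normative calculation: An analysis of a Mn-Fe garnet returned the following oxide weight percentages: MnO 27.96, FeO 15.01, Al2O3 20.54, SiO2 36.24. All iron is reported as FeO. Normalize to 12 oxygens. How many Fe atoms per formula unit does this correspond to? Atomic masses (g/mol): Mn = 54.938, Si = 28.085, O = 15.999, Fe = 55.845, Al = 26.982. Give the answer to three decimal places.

1.039 Fe apfu

MnO: 27.96/70.937 = 0.39415 mol → 0.39415 mol Mn, 0.39415 mol O.
FeO: 15.01/71.844 = 0.20892 mol → 0.20892 mol Fe, 0.20892 mol O.
Al2O3: 20.54/101.961 = 0.20145 mol → 0.40290 mol Al, 0.60435 mol O.
SiO2: 36.24/60.083 = 0.60317 mol → 0.60317 mol Si, 1.20634 mol O.
Total oxygen = 2.41376 mol. Normalization factor = 12/2.41376 = 4.97150.
Fe per 12 O = 0.20892 × 4.97150 = 1.039.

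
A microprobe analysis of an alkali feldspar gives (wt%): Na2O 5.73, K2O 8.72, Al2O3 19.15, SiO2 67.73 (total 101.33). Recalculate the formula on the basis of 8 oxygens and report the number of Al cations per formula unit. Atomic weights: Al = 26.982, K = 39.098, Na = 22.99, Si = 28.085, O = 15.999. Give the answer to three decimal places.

1.001 Al apfu

5.73 wt% Na2O ÷ 61.979 g/mol = 0.09245 mol, giving 0.18490 Na and 0.09245 O.
8.72 wt% K2O ÷ 94.195 g/mol = 0.09257 mol, giving 0.18514 K and 0.09257 O.
19.15 wt% Al2O3 ÷ 101.961 g/mol = 0.18782 mol, giving 0.37564 Al and 0.56346 O.
67.73 wt% SiO2 ÷ 60.083 g/mol = 1.12727 mol, giving 1.12727 Si and 2.25454 O.
Oxygen sums to 3.00302; scaling by 8/3.00302 = 2.66398 puts the formula on 8 O.
Al: 0.37564 × 2.66398 = 1.001 atoms per formula unit.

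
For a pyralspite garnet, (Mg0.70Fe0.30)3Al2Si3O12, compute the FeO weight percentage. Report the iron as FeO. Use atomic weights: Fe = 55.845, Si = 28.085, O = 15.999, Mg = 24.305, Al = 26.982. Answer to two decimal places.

M((Mg0.70Fe0.30)3Al2Si3O12) = 431.508 g/mol; M(FeO) = 71.844 g/mol.
Moles FeO per formula unit = 0.90 Fe ÷ 1 = 0.9000.
FeO fraction = (0.9000 × 71.844) / 431.508 = 64.660/431.508 = 0.1498.

14.98 wt%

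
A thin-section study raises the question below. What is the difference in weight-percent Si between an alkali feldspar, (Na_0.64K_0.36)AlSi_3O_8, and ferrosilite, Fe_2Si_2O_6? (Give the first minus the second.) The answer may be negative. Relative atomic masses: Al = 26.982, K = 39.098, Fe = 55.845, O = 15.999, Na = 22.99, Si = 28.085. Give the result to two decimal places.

10.15 percentage points

First mineral: 84.255 g Si in 268.018 g formula = 31.44 wt% Si.
Second mineral: 56.170 g Si in 263.854 g formula = 21.29 wt% Si.
31.44% − 21.29% gives a difference of 10.15 percentage points.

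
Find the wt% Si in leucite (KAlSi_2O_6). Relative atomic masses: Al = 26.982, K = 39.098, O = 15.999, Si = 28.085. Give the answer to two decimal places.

Molar mass of KAlSi_2O_6: 1×39.098 + 1×26.982 + 2×28.085 + 6×15.999 = 218.244 g/mol.
Mass of Si per formula unit: 2 × 28.085 = 56.170 g.
Weight fraction Si = 56.170 / 218.244 = 0.2574.

25.74 wt%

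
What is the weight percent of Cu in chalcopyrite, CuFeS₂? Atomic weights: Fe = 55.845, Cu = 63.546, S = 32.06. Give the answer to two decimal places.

34.63 mass %

Formula mass = 1×63.546 + 1×55.845 + 2×32.06 = 183.511 g/mol, of which 63.546 g is Cu.
So Cu makes up 63.546/183.511 = 0.3463 of the mass, i.e. 34.63%.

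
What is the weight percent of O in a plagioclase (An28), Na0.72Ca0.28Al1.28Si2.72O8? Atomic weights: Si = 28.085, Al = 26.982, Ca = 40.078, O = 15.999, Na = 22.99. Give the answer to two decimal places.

Molar mass of Na0.72Ca0.28Al1.28Si2.72O8: 0.72·22.99 + 0.28·40.078 + 1.28·26.982 + 2.72·28.085 + 8·15.999 = 266.695 g/mol.
Mass of O per formula unit: 8 × 15.999 = 127.992 g.
Weight fraction O = 127.992 / 266.695 = 0.4799.

47.99 weight percent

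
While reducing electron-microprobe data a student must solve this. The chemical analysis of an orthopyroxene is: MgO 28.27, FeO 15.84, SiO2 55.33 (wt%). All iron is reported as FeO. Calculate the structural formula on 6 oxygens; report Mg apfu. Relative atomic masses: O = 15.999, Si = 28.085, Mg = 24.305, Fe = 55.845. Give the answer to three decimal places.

28.27 wt% MgO ÷ 40.304 g/mol = 0.70142 mol, giving 0.70142 Mg and 0.70142 O.
15.84 wt% FeO ÷ 71.844 g/mol = 0.22048 mol, giving 0.22048 Fe and 0.22048 O.
55.33 wt% SiO2 ÷ 60.083 g/mol = 0.92089 mol, giving 0.92089 Si and 1.84178 O.
Oxygen sums to 2.76368; scaling by 6/2.76368 = 2.17102 puts the formula on 6 O.
Mg: 0.70142 × 2.17102 = 1.523 atoms per formula unit.

1.523 Mg apfu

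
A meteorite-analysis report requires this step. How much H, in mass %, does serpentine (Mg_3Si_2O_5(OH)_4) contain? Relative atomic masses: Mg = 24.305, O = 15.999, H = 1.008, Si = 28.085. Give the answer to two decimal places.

Formula mass = 3*24.305 + 2*28.085 + 9*15.999 + 4*1.008 = 277.108 g/mol, of which 4.032 g is H.
So H makes up 4.032/277.108 = 0.0146 of the mass, i.e. 1.46%.

1.46 mass %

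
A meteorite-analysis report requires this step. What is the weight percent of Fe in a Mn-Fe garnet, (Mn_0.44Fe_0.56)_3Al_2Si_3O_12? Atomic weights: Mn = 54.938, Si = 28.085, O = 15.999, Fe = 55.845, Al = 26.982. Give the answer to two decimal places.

18.89 wt%

Molar mass of (Mn_0.44Fe_0.56)_3Al_2Si_3O_12: 1.32×54.938 + 1.68×55.845 + 2×26.982 + 3×28.085 + 12×15.999 = 496.545 g/mol.
Mass of Fe per formula unit: 1.68 × 55.845 = 93.820 g.
Weight fraction Fe = 93.820 / 496.545 = 0.1889.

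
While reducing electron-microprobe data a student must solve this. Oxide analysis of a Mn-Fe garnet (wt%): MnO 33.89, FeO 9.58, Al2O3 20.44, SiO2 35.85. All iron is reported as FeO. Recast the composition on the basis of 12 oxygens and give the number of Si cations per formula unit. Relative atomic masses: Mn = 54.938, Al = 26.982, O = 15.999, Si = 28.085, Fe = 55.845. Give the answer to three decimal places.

2.976 Si apfu

MnO: 33.89/70.937 = 0.47775 mol → 0.47775 mol Mn, 0.47775 mol O.
FeO: 9.58/71.844 = 0.13334 mol → 0.13334 mol Fe, 0.13334 mol O.
Al2O3: 20.44/101.961 = 0.20047 mol → 0.40094 mol Al, 0.60141 mol O.
SiO2: 35.85/60.083 = 0.59667 mol → 0.59667 mol Si, 1.19334 mol O.
Total oxygen = 2.40584 mol. Normalization factor = 12/2.40584 = 4.98786.
Si per 12 O = 0.59667 × 4.98786 = 2.976.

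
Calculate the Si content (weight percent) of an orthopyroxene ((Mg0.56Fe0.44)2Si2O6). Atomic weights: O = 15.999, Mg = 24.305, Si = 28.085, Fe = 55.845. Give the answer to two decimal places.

24.58 weight percent

Formula mass = 1.12×24.305 + 0.88×55.845 + 2×28.085 + 6×15.999 = 228.529 g/mol, of which 56.170 g is Si.
So Si makes up 56.170/228.529 = 0.2458 of the mass, i.e. 24.58%.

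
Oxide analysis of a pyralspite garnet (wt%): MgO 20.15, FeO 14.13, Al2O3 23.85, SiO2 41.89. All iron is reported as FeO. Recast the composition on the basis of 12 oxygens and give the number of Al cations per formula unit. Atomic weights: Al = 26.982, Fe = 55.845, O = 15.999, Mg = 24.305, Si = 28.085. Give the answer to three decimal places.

2.010 Al apfu

MgO (M=40.304): mol = 0.49995; Mg = 0.49995, O = 0.49995.
FeO (M=71.844): mol = 0.19668; Fe = 0.19668, O = 0.19668.
Al2O3 (M=101.961): mol = 0.23391; Al = 0.46782, O = 0.70173.
SiO2 (M=60.083): mol = 0.69720; Si = 0.69720, O = 1.39440.
ΣO = 2.79276; factor = 12/ΣO = 4.29682.
Al apfu = 0.46782 × 4.29682 = 2.010.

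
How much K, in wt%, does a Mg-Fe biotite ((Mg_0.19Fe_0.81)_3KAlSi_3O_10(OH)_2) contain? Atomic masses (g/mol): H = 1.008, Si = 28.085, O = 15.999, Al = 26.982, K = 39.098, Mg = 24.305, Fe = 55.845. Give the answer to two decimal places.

Formula mass = 0.57*24.305 + 2.43*55.845 + 1*39.098 + 1*26.982 + 3*28.085 + 12*15.999 + 2*1.008 = 493.896 g/mol, of which 39.098 g is K.
So K makes up 39.098/493.896 = 0.0792 of the mass, i.e. 7.92%.

7.92 wt%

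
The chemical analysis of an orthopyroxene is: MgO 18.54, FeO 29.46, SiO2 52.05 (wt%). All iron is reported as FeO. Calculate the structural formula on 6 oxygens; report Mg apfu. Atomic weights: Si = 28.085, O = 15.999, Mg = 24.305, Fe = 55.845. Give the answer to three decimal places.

18.54 wt% MgO ÷ 40.304 g/mol = 0.46000 mol, giving 0.46000 Mg and 0.46000 O.
29.46 wt% FeO ÷ 71.844 g/mol = 0.41006 mol, giving 0.41006 Fe and 0.41006 O.
52.05 wt% SiO2 ÷ 60.083 g/mol = 0.86630 mol, giving 0.86630 Si and 1.73260 O.
Oxygen sums to 2.60266; scaling by 6/2.60266 = 2.30533 puts the formula on 6 O.
Mg: 0.46000 × 2.30533 = 1.060 atoms per formula unit.

1.060 Mg apfu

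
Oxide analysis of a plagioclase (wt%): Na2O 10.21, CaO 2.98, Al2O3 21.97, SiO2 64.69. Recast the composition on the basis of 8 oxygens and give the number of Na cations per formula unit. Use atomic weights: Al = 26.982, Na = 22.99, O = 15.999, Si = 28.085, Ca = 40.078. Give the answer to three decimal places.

Na2O (M=61.979): mol = 0.16473; Na = 0.32946, O = 0.16473.
CaO (M=56.077): mol = 0.05314; Ca = 0.05314, O = 0.05314.
Al2O3 (M=101.961): mol = 0.21547; Al = 0.43094, O = 0.64641.
SiO2 (M=60.083): mol = 1.07668; Si = 1.07668, O = 2.15336.
ΣO = 3.01764; factor = 8/ΣO = 2.65108.
Na apfu = 0.32946 × 2.65108 = 0.873.

0.873 Na apfu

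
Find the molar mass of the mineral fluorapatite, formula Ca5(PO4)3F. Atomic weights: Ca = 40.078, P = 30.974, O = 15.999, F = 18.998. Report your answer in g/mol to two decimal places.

M = 5(40.078) + 3(30.974) + 12(15.999) + 1(18.998)

504.30 g/mol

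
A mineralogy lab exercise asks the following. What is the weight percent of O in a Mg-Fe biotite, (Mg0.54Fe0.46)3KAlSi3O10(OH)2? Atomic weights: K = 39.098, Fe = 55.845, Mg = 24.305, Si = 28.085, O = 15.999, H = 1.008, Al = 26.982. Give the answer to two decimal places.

41.67 wt%

Molar mass of (Mg0.54Fe0.46)3KAlSi3O10(OH)2: 1.62·24.305 + 1.38·55.845 + 1·39.098 + 1·26.982 + 3·28.085 + 12·15.999 + 2·1.008 = 460.779 g/mol.
Mass of O per formula unit: 12 × 15.999 = 191.988 g.
Weight fraction O = 191.988 / 460.779 = 0.4167.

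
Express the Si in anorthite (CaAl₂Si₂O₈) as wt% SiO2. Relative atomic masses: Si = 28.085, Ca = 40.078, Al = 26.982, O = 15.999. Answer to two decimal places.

43.19 wt%

M(CaAl₂Si₂O₈) = 278.204 g/mol; M(SiO2) = 60.083 g/mol.
Moles SiO2 per formula unit = 2 Si ÷ 1 = 2.0000.
SiO2 fraction = (2.0000 × 60.083) / 278.204 = 120.166/278.204 = 0.4319.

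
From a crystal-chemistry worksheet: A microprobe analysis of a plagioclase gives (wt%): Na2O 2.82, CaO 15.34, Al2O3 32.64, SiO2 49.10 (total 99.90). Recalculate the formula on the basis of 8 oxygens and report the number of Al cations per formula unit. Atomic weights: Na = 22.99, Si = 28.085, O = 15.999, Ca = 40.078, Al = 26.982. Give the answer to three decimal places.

Na2O: 2.82/61.979 = 0.04550 mol → 0.09100 mol Na, 0.04550 mol O.
CaO: 15.34/56.077 = 0.27355 mol → 0.27355 mol Ca, 0.27355 mol O.
Al2O3: 32.64/101.961 = 0.32012 mol → 0.64024 mol Al, 0.96036 mol O.
SiO2: 49.10/60.083 = 0.81720 mol → 0.81720 mol Si, 1.63440 mol O.
Total oxygen = 2.91381 mol. Normalization factor = 8/2.91381 = 2.74555.
Al per 8 O = 0.64024 × 2.74555 = 1.758.

1.758 Al apfu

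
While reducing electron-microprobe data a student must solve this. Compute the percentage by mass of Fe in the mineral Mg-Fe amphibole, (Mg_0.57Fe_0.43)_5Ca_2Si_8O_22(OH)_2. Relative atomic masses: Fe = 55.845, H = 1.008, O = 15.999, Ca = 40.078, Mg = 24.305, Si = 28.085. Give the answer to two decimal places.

Molar mass of (Mg_0.57Fe_0.43)_5Ca_2Si_8O_22(OH)_2: 2.85×24.305 + 2.15×55.845 + 2×40.078 + 8×28.085 + 24×15.999 + 2×1.008 = 880.164 g/mol.
Mass of Fe per formula unit: 2.15 × 55.845 = 120.067 g.
Weight fraction Fe = 120.067 / 880.164 = 0.1364.

13.64 mass %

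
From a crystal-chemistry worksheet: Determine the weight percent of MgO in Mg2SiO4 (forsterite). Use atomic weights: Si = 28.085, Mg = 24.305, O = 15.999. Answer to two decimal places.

57.29 wt%

Formula mass = 140.691 g/mol.
2 Mg → 2.0000 mol MgO per formula unit; M(MgO) = 40.304, so MgO mass = 80.608 g.
80.608/140.691 × 100 = 57.29 wt%.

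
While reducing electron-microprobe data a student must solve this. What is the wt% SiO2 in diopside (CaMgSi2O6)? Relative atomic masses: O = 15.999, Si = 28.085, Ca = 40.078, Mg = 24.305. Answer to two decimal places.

55.49 wt%

M(CaMgSi2O6) = 216.547 g/mol; M(SiO2) = 60.083 g/mol.
Moles SiO2 per formula unit = 2 Si ÷ 1 = 2.0000.
SiO2 fraction = (2.0000 × 60.083) / 216.547 = 120.166/216.547 = 0.5549.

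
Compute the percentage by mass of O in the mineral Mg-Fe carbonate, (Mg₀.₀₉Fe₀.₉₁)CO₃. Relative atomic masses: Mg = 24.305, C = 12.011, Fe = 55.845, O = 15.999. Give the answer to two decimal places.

42.47 wt%

Molar mass of (Mg₀.₀₉Fe₀.₉₁)CO₃: 0.09*24.305 + 0.91*55.845 + 1*12.011 + 3*15.999 = 113.014 g/mol.
Mass of O per formula unit: 3 × 15.999 = 47.997 g.
Weight fraction O = 47.997 / 113.014 = 0.4247.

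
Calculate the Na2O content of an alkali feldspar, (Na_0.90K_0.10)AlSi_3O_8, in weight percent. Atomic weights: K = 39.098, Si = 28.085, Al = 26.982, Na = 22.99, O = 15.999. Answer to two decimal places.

M((Na_0.90K_0.10)AlSi_3O_8) = 263.830 g/mol; M(Na2O) = 61.979 g/mol.
Moles Na2O per formula unit = 0.90 Na ÷ 2 = 0.4500.
Na2O fraction = (0.4500 × 61.979) / 263.830 = 27.891/263.830 = 0.1057.

10.57 wt%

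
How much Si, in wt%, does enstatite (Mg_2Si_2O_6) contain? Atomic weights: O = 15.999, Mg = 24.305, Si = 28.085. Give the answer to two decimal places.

27.98 wt%

Molar mass of Mg_2Si_2O_6: 2*24.305 + 2*28.085 + 6*15.999 = 200.774 g/mol.
Mass of Si per formula unit: 2 × 28.085 = 56.170 g.
Weight fraction Si = 56.170 / 200.774 = 0.2798.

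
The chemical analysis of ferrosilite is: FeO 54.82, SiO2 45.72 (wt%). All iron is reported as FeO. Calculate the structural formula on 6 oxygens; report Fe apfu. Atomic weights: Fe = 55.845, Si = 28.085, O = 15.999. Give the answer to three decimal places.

FeO: 54.82/71.844 = 0.76304 mol → 0.76304 mol Fe, 0.76304 mol O.
SiO2: 45.72/60.083 = 0.76095 mol → 0.76095 mol Si, 1.52190 mol O.
Total oxygen = 2.28494 mol. Normalization factor = 6/2.28494 = 2.62589.
Fe per 6 O = 0.76304 × 2.62589 = 2.004.

2.004 Fe apfu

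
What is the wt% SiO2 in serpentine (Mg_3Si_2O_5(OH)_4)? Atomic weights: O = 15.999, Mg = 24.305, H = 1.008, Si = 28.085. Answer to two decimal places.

43.36 wt%

Formula mass = 277.108 g/mol.
2 Si → 2.0000 mol SiO2 per formula unit; M(SiO2) = 60.083, so SiO2 mass = 120.166 g.
120.166/277.108 × 100 = 43.36 wt%.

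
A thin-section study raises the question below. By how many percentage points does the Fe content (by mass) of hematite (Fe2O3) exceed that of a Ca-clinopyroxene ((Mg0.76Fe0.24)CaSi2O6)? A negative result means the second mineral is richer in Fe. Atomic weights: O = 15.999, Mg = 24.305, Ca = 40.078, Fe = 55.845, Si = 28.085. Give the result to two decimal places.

First mineral: 111.690 g Fe in 159.687 g formula = 69.94 wt% Fe.
Second mineral: 13.403 g Fe in 224.117 g formula = 5.98 wt% Fe.
69.94% − 5.98% gives a difference of 63.96 percentage points.

63.96 percentage points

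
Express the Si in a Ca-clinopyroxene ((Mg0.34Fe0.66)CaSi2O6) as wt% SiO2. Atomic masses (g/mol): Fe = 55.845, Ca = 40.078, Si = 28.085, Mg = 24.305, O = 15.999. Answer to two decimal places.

Formula mass = 237.363 g/mol.
2 Si → 2.0000 mol SiO2 per formula unit; M(SiO2) = 60.083, so SiO2 mass = 120.166 g.
120.166/237.363 × 100 = 50.63 wt%.

50.63 wt%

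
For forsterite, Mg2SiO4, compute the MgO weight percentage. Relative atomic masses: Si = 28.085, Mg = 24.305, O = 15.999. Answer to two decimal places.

57.29 wt%

Formula mass = 140.691 g/mol.
2 Mg → 2.0000 mol MgO per formula unit; M(MgO) = 40.304, so MgO mass = 80.608 g.
80.608/140.691 × 100 = 57.29 wt%.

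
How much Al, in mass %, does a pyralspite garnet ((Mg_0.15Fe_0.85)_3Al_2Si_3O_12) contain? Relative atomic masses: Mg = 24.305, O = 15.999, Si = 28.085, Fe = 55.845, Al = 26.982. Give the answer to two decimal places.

11.16 mass %

M((Mg_0.15Fe_0.85)_3Al_2Si_3O_12) = 483.549 g/mol.
Al contributes 2 × 26.982 = 53.964 g per mole.
53.964/483.549 = 0.1116 → 11.16%.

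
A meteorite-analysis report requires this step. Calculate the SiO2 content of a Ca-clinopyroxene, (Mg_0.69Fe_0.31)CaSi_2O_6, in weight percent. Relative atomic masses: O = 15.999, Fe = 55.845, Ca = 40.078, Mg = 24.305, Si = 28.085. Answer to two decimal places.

53.09 wt%

Formula mass = 226.324 g/mol.
2 Si → 2.0000 mol SiO2 per formula unit; M(SiO2) = 60.083, so SiO2 mass = 120.166 g.
120.166/226.324 × 100 = 53.09 wt%.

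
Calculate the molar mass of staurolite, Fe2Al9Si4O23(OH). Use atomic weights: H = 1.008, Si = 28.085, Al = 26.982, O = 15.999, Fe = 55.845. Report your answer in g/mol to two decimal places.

851.85 g/mol

M = 2×55.845 + 9×26.982 + 4×28.085 + 24×15.999 + 1×1.008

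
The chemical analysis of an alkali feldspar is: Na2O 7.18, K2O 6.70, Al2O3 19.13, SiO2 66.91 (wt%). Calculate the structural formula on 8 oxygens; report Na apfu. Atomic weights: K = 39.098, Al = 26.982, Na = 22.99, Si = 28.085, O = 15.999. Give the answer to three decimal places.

0.623 Na apfu

Na2O: 7.18/61.979 = 0.11585 mol → 0.23170 mol Na, 0.11585 mol O.
K2O: 6.70/94.195 = 0.07113 mol → 0.14226 mol K, 0.07113 mol O.
Al2O3: 19.13/101.961 = 0.18762 mol → 0.37524 mol Al, 0.56286 mol O.
SiO2: 66.91/60.083 = 1.11363 mol → 1.11363 mol Si, 2.22726 mol O.
Total oxygen = 2.97710 mol. Normalization factor = 8/2.97710 = 2.68718.
Na per 8 O = 0.23170 × 2.68718 = 0.623.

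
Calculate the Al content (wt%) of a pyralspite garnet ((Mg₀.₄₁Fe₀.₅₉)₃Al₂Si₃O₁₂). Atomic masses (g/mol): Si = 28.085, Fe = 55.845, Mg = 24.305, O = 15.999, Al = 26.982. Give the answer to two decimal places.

M((Mg₀.₄₁Fe₀.₅₉)₃Al₂Si₃O₁₂) = 458.948 g/mol.
Al contributes 2 × 26.982 = 53.964 g per mole.
53.964/458.948 = 0.1176 → 11.76%.

11.76 wt%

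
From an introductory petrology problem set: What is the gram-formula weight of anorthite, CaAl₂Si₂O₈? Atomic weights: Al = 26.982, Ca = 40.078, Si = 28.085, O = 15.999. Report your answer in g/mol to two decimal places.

278.20 g/mol

Ca: 1 × 40.078 = 40.0780
Al: 2 × 26.982 = 53.9640
Si: 2 × 28.085 = 56.1700
O: 8 × 15.999 = 127.9920
Summing the contributions gives the formula mass.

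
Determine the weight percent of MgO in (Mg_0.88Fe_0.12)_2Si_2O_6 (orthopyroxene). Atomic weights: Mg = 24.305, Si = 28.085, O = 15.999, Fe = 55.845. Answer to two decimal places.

34.05 wt%

Formula mass = 208.344 g/mol.
1.76 Mg → 1.7600 mol MgO per formula unit; M(MgO) = 40.304, so MgO mass = 70.935 g.
70.935/208.344 × 100 = 34.05 wt%.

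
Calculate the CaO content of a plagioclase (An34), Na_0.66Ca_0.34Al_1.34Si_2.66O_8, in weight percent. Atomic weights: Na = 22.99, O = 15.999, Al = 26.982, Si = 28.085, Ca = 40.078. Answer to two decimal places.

Formula mass = 267.654 g/mol.
0.34 Ca → 0.3400 mol CaO per formula unit; M(CaO) = 56.077, so CaO mass = 19.066 g.
19.066/267.654 × 100 = 7.12 wt%.

7.12 wt%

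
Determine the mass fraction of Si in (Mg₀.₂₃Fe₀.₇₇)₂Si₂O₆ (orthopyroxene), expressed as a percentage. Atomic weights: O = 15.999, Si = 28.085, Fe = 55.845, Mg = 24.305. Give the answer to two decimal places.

M((Mg₀.₂₃Fe₀.₇₇)₂Si₂O₆) = 249.346 g/mol.
Si contributes 2 × 28.085 = 56.170 g per mole.
56.170/249.346 = 0.2253 → 22.53%.

22.53 weight percent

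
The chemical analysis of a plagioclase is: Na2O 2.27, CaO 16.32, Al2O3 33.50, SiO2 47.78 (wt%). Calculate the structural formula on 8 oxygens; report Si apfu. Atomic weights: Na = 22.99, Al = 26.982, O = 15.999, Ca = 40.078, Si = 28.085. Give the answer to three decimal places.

Na2O: 2.27/61.979 = 0.03663 mol → 0.07326 mol Na, 0.03663 mol O.
CaO: 16.32/56.077 = 0.29103 mol → 0.29103 mol Ca, 0.29103 mol O.
Al2O3: 33.50/101.961 = 0.32856 mol → 0.65712 mol Al, 0.98568 mol O.
SiO2: 47.78/60.083 = 0.79523 mol → 0.79523 mol Si, 1.59046 mol O.
Total oxygen = 2.90380 mol. Normalization factor = 8/2.90380 = 2.75501.
Si per 8 O = 0.79523 × 2.75501 = 2.191.

2.191 Si apfu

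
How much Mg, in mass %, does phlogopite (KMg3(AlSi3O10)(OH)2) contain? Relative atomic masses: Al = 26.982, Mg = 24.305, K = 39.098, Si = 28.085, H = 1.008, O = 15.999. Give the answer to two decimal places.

Formula mass = 1×39.098 + 3×24.305 + 1×26.982 + 3×28.085 + 12×15.999 + 2×1.008 = 417.254 g/mol, of which 72.915 g is Mg.
So Mg makes up 72.915/417.254 = 0.1747 of the mass, i.e. 17.47%.

17.47 mass %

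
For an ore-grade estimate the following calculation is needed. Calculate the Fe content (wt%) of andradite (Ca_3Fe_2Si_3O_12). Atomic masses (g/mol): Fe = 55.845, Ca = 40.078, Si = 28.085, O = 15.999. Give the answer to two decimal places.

21.98 wt%

Molar mass of Ca_3Fe_2Si_3O_12: 3*40.078 + 2*55.845 + 3*28.085 + 12*15.999 = 508.167 g/mol.
Mass of Fe per formula unit: 2 × 55.845 = 111.690 g.
Weight fraction Fe = 111.690 / 508.167 = 0.2198.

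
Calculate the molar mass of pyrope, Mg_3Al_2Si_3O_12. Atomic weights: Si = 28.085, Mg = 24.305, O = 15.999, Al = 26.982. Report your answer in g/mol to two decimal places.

403.12 g/mol

The formula mass is the sum 3(24.305) + 2(26.982) + 3(28.085) + 12(15.999).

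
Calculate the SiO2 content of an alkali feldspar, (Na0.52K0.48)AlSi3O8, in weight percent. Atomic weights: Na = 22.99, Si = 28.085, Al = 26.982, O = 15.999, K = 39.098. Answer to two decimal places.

Molar mass of (Na0.52K0.48)AlSi3O8 = 0.52·22.99 + 0.48·39.098 + 1·26.982 + 3·28.085 + 8·15.999 = 269.951 g/mol.
Each formula unit contains 3 Si, equivalent to 3/1 = 3.0000 mol SiO2.
M(SiO2) = 1×28.085 + 2×15.999 = 60.083 g/mol.
Mass of SiO2 per formula unit = 3.0000 × 60.083 = 180.249 g.
SiO2 wt% = 180.249 / 269.951 × 100 = 66.77%.

66.77 wt%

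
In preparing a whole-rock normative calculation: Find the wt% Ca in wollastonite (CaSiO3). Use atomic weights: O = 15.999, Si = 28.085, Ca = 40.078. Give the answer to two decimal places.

34.50 weight percent

M(CaSiO3) = 116.160 g/mol.
Ca contributes 1 × 40.078 = 40.078 g per mole.
40.078/116.160 = 0.3450 → 34.50%.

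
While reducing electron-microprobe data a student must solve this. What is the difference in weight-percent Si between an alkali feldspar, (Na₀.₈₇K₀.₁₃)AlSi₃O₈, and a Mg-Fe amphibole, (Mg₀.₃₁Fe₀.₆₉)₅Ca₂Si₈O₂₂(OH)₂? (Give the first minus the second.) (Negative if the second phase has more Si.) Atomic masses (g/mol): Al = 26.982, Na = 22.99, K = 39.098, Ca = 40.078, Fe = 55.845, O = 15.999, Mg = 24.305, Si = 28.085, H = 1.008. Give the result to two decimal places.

7.49 percentage points

M((Na₀.₈₇K₀.₁₃)AlSi₃O₈) = 264.313 g/mol, so wt% Si = 84.255/264.313 × 100 = 31.88%.
M((Mg₀.₃₁Fe₀.₆₉)₅Ca₂Si₈O₂₂(OH)₂) = 921.166 g/mol, so wt% Si = 224.680/921.166 × 100 = 24.39%.
31.88 − 24.39 = 7.49 pp.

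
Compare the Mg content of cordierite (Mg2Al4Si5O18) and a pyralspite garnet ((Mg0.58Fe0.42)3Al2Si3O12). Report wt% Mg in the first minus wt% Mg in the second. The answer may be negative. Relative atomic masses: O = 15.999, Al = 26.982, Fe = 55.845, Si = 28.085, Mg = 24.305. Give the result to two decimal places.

Mg in Mg2Al4Si5O18: molar mass 584.945 g/mol; 2×24.305 = 48.610 g → 8.31 wt%.
Mg in (Mg0.58Fe0.42)3Al2Si3O12: molar mass 442.862 g/mol; 1.74×24.305 = 42.291 g → 9.55 wt%.
Difference = 8.31 − 9.55 = -1.24 percentage points.

-1.24 percentage points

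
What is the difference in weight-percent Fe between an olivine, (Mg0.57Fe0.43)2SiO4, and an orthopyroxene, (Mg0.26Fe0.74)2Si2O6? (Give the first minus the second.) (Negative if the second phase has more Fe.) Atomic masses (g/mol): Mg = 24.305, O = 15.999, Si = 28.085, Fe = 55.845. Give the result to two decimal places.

First mineral: 48.027 g Fe in 167.815 g formula = 28.62 wt% Fe.
Second mineral: 82.651 g Fe in 247.453 g formula = 33.40 wt% Fe.
28.62% − 33.40% gives a difference of -4.78 percentage points.

-4.78 percentage points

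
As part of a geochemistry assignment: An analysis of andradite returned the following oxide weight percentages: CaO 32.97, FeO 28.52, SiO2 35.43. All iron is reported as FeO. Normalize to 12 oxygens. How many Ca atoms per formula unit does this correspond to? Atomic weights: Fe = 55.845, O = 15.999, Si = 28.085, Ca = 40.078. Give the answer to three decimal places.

3.260 Ca apfu

CaO (M=56.077): mol = 0.58794; Ca = 0.58794, O = 0.58794.
FeO (M=71.844): mol = 0.39697; Fe = 0.39697, O = 0.39697.
SiO2 (M=60.083): mol = 0.58968; Si = 0.58968, O = 1.17936.
ΣO = 2.16427; factor = 12/ΣO = 5.54459.
Ca apfu = 0.58794 × 5.54459 = 3.260.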